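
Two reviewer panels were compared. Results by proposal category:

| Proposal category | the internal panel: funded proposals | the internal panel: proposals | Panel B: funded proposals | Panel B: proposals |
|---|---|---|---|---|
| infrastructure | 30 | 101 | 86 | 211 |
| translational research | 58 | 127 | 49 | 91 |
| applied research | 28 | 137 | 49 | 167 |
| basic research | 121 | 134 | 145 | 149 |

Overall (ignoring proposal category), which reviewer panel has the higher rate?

Panel B

Infrastructure: the internal panel 30/101 = 29.7%, Panel B 86/211 = 40.8% → Panel B
Translational research: the internal panel 58/127 = 45.7%, Panel B 49/91 = 53.8% → Panel B
Applied research: the internal panel 28/137 = 20.4%, Panel B 49/167 = 29.3% → Panel B
Basic research: the internal panel 121/134 = 90.3%, Panel B 145/149 = 97.3% → Panel B
Overall: the internal panel 237/499 = 47.5%, Panel B 329/618 = 53.2% → Panel B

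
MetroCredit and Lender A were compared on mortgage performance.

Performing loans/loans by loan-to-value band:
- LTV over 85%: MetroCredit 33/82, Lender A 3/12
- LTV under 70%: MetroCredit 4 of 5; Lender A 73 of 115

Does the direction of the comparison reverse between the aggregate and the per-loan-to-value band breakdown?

LTV over 85%: MetroCredit 33/82 = 40.2%, Lender A 3/12 = 25.0% → MetroCredit
LTV under 70%: MetroCredit 4/5 = 80.0%, Lender A 73/115 = 63.5% → MetroCredit
Overall: MetroCredit 37/87 = 42.5%, Lender A 76/127 = 59.8% → Lender A
MetroCredit wins each loan-to-value group but Lender A wins overall — the comparison reverses. MetroCredit's loans skew toward LTV over 85%, which has a lower base rate.

Yes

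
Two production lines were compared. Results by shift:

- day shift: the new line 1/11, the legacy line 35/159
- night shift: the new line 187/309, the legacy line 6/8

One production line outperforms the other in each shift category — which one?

the legacy line

Day shift: the new line 1/11 = 9.1%, the legacy line 35/159 = 22.0% → the legacy line
Night shift: the new line 187/309 = 60.5%, the legacy line 6/8 = 75.0% → the legacy line
The legacy line has the higher rate in both groups.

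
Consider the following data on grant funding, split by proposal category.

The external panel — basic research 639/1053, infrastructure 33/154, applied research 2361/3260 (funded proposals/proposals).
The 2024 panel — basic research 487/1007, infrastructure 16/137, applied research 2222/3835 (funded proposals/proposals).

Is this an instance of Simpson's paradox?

Basic research: the external panel 639/1053 = 60.7%, the 2024 panel 487/1007 = 48.4% → the external panel
Infrastructure: the external panel 33/154 = 21.4%, the 2024 panel 16/137 = 11.7% → the external panel
Applied research: the external panel 2361/3260 = 72.4%, the 2024 panel 2222/3835 = 57.9% → the external panel
Overall: the external panel 3033/4467 = 67.9%, the 2024 panel 2725/4979 = 54.7% → the external panel
The external panel wins overall and in every proposal group — no reversal.

No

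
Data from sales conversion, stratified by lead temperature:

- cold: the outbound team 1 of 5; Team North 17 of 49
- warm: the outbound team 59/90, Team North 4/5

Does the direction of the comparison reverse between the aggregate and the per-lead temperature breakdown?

Yes

Cold: the outbound team 1/5 = 20.0%, Team North 17/49 = 34.7% → Team North
Warm: the outbound team 59/90 = 65.6%, Team North 4/5 = 80.0% → Team North
Overall: the outbound team 60/95 = 63.2%, Team North 21/54 = 38.9% → the outbound team
Team North wins each lead group but the outbound team wins overall — the comparison reverses. Team North's leads skew toward cold, which has a lower base rate.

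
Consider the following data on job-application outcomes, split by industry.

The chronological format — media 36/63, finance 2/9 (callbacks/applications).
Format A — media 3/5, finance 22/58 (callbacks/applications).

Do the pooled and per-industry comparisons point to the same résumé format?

No

Media: the chronological format 36/63 = 57.1%, Format A 3/5 = 60.0% → Format A
Finance: the chronological format 2/9 = 22.2%, Format A 22/58 = 37.9% → Format A
Overall: the chronological format 38/72 = 52.8%, Format A 25/63 = 39.7% → the chronological format
Format A wins each industry group but the chronological format wins overall — the comparison reverses. Format A's applications skew toward finance, which has a lower base rate.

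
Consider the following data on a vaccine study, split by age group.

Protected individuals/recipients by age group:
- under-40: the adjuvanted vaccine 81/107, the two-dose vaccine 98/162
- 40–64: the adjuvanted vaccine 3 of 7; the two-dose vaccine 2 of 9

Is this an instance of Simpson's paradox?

No

Under-40: the adjuvanted vaccine 81/107 = 75.7%, the two-dose vaccine 98/162 = 60.5% → the adjuvanted vaccine
40–64: the adjuvanted vaccine 3/7 = 42.9%, the two-dose vaccine 2/9 = 22.2% → the adjuvanted vaccine
Overall: the adjuvanted vaccine 84/114 = 73.7%, the two-dose vaccine 100/171 = 58.5% → the adjuvanted vaccine
The adjuvanted vaccine wins overall and in every age group — no reversal.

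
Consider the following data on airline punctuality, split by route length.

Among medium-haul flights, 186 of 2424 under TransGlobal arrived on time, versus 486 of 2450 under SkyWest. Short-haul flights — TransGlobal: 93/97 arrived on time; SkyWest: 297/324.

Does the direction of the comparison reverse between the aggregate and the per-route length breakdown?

Medium-haul: TransGlobal 186/2424 = 7.7%, SkyWest 486/2450 = 19.8% → SkyWest
Short-haul: TransGlobal 93/97 = 95.9%, SkyWest 297/324 = 91.7% → TransGlobal
Overall: TransGlobal 279/2521 = 11.1%, SkyWest 783/2774 = 28.2% → SkyWest
Neither sweeps: TransGlobal wins 1 of 2 groups, SkyWest wins 1. SkyWest wins overall but not every group — no Simpson reversal.

No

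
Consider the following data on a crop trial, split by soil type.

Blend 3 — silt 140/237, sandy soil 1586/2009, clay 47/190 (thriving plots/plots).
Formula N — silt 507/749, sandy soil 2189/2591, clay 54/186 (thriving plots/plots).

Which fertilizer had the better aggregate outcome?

Formula N

Silt: Blend 3 140/237 = 59.1%, Formula N 507/749 = 67.7% → Formula N
Sandy soil: Blend 3 1586/2009 = 78.9%, Formula N 2189/2591 = 84.5% → Formula N
Clay: Blend 3 47/190 = 24.7%, Formula N 54/186 = 29.0% → Formula N
Overall: Blend 3 1773/2436 = 72.8%, Formula N 2750/3526 = 78.0% → Formula N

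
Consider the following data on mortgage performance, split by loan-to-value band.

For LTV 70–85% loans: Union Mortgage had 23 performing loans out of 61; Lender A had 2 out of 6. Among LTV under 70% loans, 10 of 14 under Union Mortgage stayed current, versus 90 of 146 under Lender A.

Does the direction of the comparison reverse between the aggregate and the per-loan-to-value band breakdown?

Yes

LTV 70–85%: Union Mortgage 23/61 = 37.7%, Lender A 2/6 = 33.3% → Union Mortgage
LTV under 70%: Union Mortgage 10/14 = 71.4%, Lender A 90/146 = 61.6% → Union Mortgage
Overall: Union Mortgage 33/75 = 44.0%, Lender A 92/152 = 60.5% → Lender A
Union Mortgage wins each loan-to-value group but Lender A wins overall — the comparison reverses. Union Mortgage's loans skew toward LTV 70–85%, which has a lower base rate.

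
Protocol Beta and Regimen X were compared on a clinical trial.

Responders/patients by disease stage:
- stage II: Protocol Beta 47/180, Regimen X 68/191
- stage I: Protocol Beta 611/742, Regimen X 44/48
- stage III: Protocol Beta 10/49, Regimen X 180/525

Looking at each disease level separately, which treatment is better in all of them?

Regimen X

Stage II: Protocol Beta 47/180 = 26.1%, Regimen X 68/191 = 35.6% → Regimen X
Stage I: Protocol Beta 611/742 = 82.3%, Regimen X 44/48 = 91.7% → Regimen X
Stage III: Protocol Beta 10/49 = 20.4%, Regimen X 180/525 = 34.3% → Regimen X
Regimen X has the higher rate in all 3 groups.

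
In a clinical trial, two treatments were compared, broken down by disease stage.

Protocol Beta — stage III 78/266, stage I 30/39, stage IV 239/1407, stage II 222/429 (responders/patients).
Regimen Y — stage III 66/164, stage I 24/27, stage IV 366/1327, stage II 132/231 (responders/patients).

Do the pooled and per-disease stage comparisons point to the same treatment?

Stage III: Protocol Beta 78/266 = 29.3%, Regimen Y 66/164 = 40.2% → Regimen Y
Stage I: Protocol Beta 30/39 = 76.9%, Regimen Y 24/27 = 88.9% → Regimen Y
Stage IV: Protocol Beta 239/1407 = 17.0%, Regimen Y 366/1327 = 27.6% → Regimen Y
Stage II: Protocol Beta 222/429 = 51.7%, Regimen Y 132/231 = 57.1% → Regimen Y
Overall: Protocol Beta 569/2141 = 26.6%, Regimen Y 588/1749 = 33.6% → Regimen Y
Regimen Y wins overall and in every disease group — no reversal.

Yes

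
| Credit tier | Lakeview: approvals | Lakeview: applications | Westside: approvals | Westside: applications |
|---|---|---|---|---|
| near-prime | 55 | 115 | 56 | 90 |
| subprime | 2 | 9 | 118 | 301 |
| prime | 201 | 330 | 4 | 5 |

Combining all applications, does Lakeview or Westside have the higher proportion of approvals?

Near-prime: Lakeview 55/115 = 47.8%, Westside 56/90 = 62.2% → Westside
Subprime: Lakeview 2/9 = 22.2%, Westside 118/301 = 39.2% → Westside
Prime: Lakeview 201/330 = 60.9%, Westside 4/5 = 80.0% → Westside
Overall: Lakeview 258/454 = 56.8%, Westside 178/396 = 44.9% → Lakeview
(Westside wins every credit group but Lakeview wins overall — Westside's applications skew toward the low-rate subprime group.)

Lakeview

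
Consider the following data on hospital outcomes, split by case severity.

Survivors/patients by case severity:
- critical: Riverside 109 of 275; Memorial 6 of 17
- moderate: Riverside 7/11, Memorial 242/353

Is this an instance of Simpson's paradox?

No

Critical: Riverside 109/275 = 39.6%, Memorial 6/17 = 35.3% → Riverside
Moderate: Riverside 7/11 = 63.6%, Memorial 242/353 = 68.6% → Memorial
Overall: Riverside 116/286 = 40.6%, Memorial 248/370 = 67.0% → Memorial
Neither sweeps: Riverside wins 1 of 2 groups, Memorial wins 1. Memorial wins overall but not every group — no Simpson reversal.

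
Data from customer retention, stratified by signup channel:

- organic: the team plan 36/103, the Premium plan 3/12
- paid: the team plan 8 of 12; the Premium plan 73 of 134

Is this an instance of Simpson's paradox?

Yes

Organic: the team plan 36/103 = 35.0%, the Premium plan 3/12 = 25.0% → the team plan
Paid: the team plan 8/12 = 66.7%, the Premium plan 73/134 = 54.5% → the team plan
Overall: the team plan 44/115 = 38.3%, the Premium plan 76/146 = 52.1% → the Premium plan
The team plan wins each signup group but the Premium plan wins overall — the comparison reverses. The team plan's customers skew toward organic, which has a lower base rate.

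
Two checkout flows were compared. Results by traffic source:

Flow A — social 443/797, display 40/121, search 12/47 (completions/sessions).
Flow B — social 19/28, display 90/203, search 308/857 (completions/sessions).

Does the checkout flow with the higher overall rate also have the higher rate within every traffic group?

No

Social: Flow A 443/797 = 55.6%, Flow B 19/28 = 67.9% → Flow B
Display: Flow A 40/121 = 33.1%, Flow B 90/203 = 44.3% → Flow B
Search: Flow A 12/47 = 25.5%, Flow B 308/857 = 35.9% → Flow B
Overall: Flow A 495/965 = 51.3%, Flow B 417/1088 = 38.3% → Flow A
Flow B wins each traffic group but Flow A wins overall — the comparison reverses. Flow B's sessions skew toward search, which has a lower base rate.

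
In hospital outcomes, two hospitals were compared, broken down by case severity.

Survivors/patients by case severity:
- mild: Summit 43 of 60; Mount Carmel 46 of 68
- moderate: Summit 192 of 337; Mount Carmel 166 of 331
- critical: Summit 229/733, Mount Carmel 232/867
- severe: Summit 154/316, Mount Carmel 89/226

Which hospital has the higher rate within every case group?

Summit

Mild: Summit 43/60 = 71.7%, Mount Carmel 46/68 = 67.6% → Summit
Moderate: Summit 192/337 = 57.0%, Mount Carmel 166/331 = 50.2% → Summit
Critical: Summit 229/733 = 31.2%, Mount Carmel 232/867 = 26.8% → Summit
Severe: Summit 154/316 = 48.7%, Mount Carmel 89/226 = 39.4% → Summit
Summit has the higher rate in all 4 groups.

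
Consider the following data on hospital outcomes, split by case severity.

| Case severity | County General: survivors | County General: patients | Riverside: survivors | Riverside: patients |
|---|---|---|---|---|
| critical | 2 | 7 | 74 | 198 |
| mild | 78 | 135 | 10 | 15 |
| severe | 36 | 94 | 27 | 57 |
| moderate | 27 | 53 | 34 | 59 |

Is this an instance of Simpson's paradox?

Yes

Critical: County General 2/7 = 28.6%, Riverside 74/198 = 37.4% → Riverside
Mild: County General 78/135 = 57.8%, Riverside 10/15 = 66.7% → Riverside
Severe: County General 36/94 = 38.3%, Riverside 27/57 = 47.4% → Riverside
Moderate: County General 27/53 = 50.9%, Riverside 34/59 = 57.6% → Riverside
Overall: County General 143/289 = 49.5%, Riverside 145/329 = 44.1% → County General
Riverside wins each case group but County General wins overall — the comparison reverses. Riverside's patients skew toward critical, which has a lower base rate.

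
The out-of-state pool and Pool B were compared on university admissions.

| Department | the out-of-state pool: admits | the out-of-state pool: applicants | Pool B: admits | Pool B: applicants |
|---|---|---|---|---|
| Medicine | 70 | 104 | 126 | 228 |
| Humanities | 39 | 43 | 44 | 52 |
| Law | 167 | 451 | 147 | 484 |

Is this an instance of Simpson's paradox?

Medicine: the out-of-state pool 70/104 = 67.3%, Pool B 126/228 = 55.3% → the out-of-state pool
Humanities: the out-of-state pool 39/43 = 90.7%, Pool B 44/52 = 84.6% → the out-of-state pool
Law: the out-of-state pool 167/451 = 37.0%, Pool B 147/484 = 30.4% → the out-of-state pool
Overall: the out-of-state pool 276/598 = 46.2%, Pool B 317/764 = 41.5% → the out-of-state pool
The out-of-state pool wins overall and in every department group — no reversal.

No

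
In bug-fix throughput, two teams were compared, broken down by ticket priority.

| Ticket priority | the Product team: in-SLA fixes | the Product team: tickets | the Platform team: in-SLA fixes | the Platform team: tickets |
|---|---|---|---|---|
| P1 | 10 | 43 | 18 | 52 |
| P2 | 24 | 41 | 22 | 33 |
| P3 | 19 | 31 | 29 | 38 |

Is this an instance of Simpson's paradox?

P1: the Product team 10/43 = 23.3%, the Platform team 18/52 = 34.6% → the Platform team
P2: the Product team 24/41 = 58.5%, the Platform team 22/33 = 66.7% → the Platform team
P3: the Product team 19/31 = 61.3%, the Platform team 29/38 = 76.3% → the Platform team
Overall: the Product team 53/115 = 46.1%, the Platform team 69/123 = 56.1% → the Platform team
The Platform team wins overall and in every ticket group — no reversal.

No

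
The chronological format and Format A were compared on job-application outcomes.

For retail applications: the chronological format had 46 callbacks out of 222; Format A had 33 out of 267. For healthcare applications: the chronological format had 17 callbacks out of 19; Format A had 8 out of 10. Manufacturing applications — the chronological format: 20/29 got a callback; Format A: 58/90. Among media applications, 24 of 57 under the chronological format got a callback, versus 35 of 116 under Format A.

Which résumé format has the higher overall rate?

the chronological format

Retail: the chronological format 46/222 = 20.7%, Format A 33/267 = 12.4% → the chronological format
Healthcare: the chronological format 17/19 = 89.5%, Format A 8/10 = 80.0% → the chronological format
Manufacturing: the chronological format 20/29 = 69.0%, Format A 58/90 = 64.4% → the chronological format
Media: the chronological format 24/57 = 42.1%, Format A 35/116 = 30.2% → the chronological format
Overall: the chronological format 107/327 = 32.7%, Format A 134/483 = 27.7% → the chronological format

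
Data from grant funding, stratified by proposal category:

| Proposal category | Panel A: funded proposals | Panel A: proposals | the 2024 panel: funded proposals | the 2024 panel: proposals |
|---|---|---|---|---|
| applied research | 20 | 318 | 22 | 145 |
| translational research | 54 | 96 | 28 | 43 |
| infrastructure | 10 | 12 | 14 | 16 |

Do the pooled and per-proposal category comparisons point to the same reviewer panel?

Yes

Applied research: Panel A 20/318 = 6.3%, the 2024 panel 22/145 = 15.2% → the 2024 panel
Translational research: Panel A 54/96 = 56.2%, the 2024 panel 28/43 = 65.1% → the 2024 panel
Infrastructure: Panel A 10/12 = 83.3%, the 2024 panel 14/16 = 87.5% → the 2024 panel
Overall: Panel A 84/426 = 19.7%, the 2024 panel 64/204 = 31.4% → the 2024 panel
The 2024 panel wins overall and in every proposal group — no reversal.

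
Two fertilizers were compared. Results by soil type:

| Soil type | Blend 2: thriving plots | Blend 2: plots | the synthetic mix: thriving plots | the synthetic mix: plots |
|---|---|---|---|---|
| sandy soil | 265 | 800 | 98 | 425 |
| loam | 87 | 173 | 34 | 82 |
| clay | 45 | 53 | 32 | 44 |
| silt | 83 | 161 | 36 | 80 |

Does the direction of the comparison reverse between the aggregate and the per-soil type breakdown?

No

Sandy soil: Blend 2 265/800 = 33.1%, the synthetic mix 98/425 = 23.1% → Blend 2
Loam: Blend 2 87/173 = 50.3%, the synthetic mix 34/82 = 41.5% → Blend 2
Clay: Blend 2 45/53 = 84.9%, the synthetic mix 32/44 = 72.7% → Blend 2
Silt: Blend 2 83/161 = 51.6%, the synthetic mix 36/80 = 45.0% → Blend 2
Overall: Blend 2 480/1187 = 40.4%, the synthetic mix 200/631 = 31.7% → Blend 2
Blend 2 wins overall and in every soil group — no reversal.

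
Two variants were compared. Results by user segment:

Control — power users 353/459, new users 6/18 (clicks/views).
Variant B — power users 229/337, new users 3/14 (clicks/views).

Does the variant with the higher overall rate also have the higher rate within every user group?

Yes

Power users: Control 353/459 = 76.9%, Variant B 229/337 = 68.0% → Control
New users: Control 6/18 = 33.3%, Variant B 3/14 = 21.4% → Control
Overall: Control 359/477 = 75.3%, Variant B 232/351 = 66.1% → Control
Control wins overall and in every user group — no reversal.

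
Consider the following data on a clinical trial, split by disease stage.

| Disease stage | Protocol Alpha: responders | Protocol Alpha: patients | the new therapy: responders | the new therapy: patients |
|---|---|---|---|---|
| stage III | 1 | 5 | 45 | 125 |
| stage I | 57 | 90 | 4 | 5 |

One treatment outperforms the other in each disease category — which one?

Stage III: Protocol Alpha 1/5 = 20.0%, the new therapy 45/125 = 36.0% → the new therapy
Stage I: Protocol Alpha 57/90 = 63.3%, the new therapy 4/5 = 80.0% → the new therapy
The new therapy has the higher rate in both groups.

the new therapy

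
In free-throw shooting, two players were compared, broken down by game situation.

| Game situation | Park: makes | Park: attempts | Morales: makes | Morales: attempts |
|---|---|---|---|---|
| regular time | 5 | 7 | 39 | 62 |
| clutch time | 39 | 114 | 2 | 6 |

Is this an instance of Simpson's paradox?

Regular time: Park 5/7 = 71.4%, Morales 39/62 = 62.9% → Park
Clutch time: Park 39/114 = 34.2%, Morales 2/6 = 33.3% → Park
Overall: Park 44/121 = 36.4%, Morales 41/68 = 60.3% → Morales
Park wins each game group but Morales wins overall — the comparison reverses. Park's attempts skew toward clutch time, which has a lower base rate.

Yes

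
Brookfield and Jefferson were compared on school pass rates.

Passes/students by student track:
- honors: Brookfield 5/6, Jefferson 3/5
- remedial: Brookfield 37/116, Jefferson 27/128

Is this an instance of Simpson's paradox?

No

Honors: Brookfield 5/6 = 83.3%, Jefferson 3/5 = 60.0% → Brookfield
Remedial: Brookfield 37/116 = 31.9%, Jefferson 27/128 = 21.1% → Brookfield
Overall: Brookfield 42/122 = 34.4%, Jefferson 30/133 = 22.6% → Brookfield
Brookfield wins overall and in every student group — no reversal.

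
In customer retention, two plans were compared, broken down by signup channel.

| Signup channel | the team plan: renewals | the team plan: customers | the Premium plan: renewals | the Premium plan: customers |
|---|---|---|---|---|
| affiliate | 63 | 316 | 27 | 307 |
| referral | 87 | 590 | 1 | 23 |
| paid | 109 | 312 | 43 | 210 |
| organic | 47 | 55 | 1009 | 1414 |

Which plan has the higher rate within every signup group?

the team plan

Affiliate: the team plan 63/316 = 19.9%, the Premium plan 27/307 = 8.8% → the team plan
Referral: the team plan 87/590 = 14.7%, the Premium plan 1/23 = 4.3% → the team plan
Paid: the team plan 109/312 = 34.9%, the Premium plan 43/210 = 20.5% → the team plan
Organic: the team plan 47/55 = 85.5%, the Premium plan 1009/1414 = 71.4% → the team plan
The team plan has the higher rate in all 4 groups.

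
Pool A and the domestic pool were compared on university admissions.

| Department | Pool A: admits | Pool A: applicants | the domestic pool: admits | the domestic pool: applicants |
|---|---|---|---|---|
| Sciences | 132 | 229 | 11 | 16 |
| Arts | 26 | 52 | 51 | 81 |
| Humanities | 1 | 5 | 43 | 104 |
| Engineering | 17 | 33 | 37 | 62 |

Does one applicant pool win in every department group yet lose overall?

Yes

Sciences: Pool A 132/229 = 57.6%, the domestic pool 11/16 = 68.8% → the domestic pool
Arts: Pool A 26/52 = 50.0%, the domestic pool 51/81 = 63.0% → the domestic pool
Humanities: Pool A 1/5 = 20.0%, the domestic pool 43/104 = 41.3% → the domestic pool
Engineering: Pool A 17/33 = 51.5%, the domestic pool 37/62 = 59.7% → the domestic pool
Overall: Pool A 176/319 = 55.2%, the domestic pool 142/263 = 54.0% → Pool A
The domestic pool wins each department group but Pool A wins overall — the comparison reverses. The domestic pool's applicants skew toward Humanities, which has a lower base rate.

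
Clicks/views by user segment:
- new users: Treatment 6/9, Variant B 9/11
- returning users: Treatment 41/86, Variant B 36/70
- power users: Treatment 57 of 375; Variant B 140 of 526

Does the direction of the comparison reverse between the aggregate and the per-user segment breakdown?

No

New users: Treatment 6/9 = 66.7%, Variant B 9/11 = 81.8% → Variant B
Returning users: Treatment 41/86 = 47.7%, Variant B 36/70 = 51.4% → Variant B
Power users: Treatment 57/375 = 15.2%, Variant B 140/526 = 26.6% → Variant B
Overall: Treatment 104/470 = 22.1%, Variant B 185/607 = 30.5% → Variant B
Variant B wins overall and in every user group — no reversal.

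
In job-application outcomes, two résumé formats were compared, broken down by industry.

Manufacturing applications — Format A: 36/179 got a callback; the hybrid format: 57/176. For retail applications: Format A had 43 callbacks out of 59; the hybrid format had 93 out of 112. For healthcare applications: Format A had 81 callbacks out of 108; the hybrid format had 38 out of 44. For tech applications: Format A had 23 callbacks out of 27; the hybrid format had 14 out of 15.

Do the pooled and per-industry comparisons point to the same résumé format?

Yes

Manufacturing: Format A 36/179 = 20.1%, the hybrid format 57/176 = 32.4% → the hybrid format
Retail: Format A 43/59 = 72.9%, the hybrid format 93/112 = 83.0% → the hybrid format
Healthcare: Format A 81/108 = 75.0%, the hybrid format 38/44 = 86.4% → the hybrid format
Tech: Format A 23/27 = 85.2%, the hybrid format 14/15 = 93.3% → the hybrid format
Overall: Format A 183/373 = 49.1%, the hybrid format 202/347 = 58.2% → the hybrid format
The hybrid format wins overall and in every industry group — no reversal.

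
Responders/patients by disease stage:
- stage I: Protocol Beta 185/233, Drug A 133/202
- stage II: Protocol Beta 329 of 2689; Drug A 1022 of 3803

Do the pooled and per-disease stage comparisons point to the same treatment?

No

Stage I: Protocol Beta 185/233 = 79.4%, Drug A 133/202 = 65.8% → Protocol Beta
Stage II: Protocol Beta 329/2689 = 12.2%, Drug A 1022/3803 = 26.9% → Drug A
Overall: Protocol Beta 514/2922 = 17.6%, Drug A 1155/4005 = 28.8% → Drug A
Neither sweeps: Protocol Beta wins 1 of 2 groups, Drug A wins 1. Drug A wins overall but not every group — no Simpson reversal.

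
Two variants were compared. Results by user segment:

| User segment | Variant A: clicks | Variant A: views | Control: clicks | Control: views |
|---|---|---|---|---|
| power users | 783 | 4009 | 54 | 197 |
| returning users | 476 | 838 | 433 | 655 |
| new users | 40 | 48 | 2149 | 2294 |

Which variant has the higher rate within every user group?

Power users: Variant A 783/4009 = 19.5%, Control 54/197 = 27.4% → Control
Returning users: Variant A 476/838 = 56.8%, Control 433/655 = 66.1% → Control
New users: Variant A 40/48 = 83.3%, Control 2149/2294 = 93.7% → Control
Control has the higher rate in all 3 groups.

Control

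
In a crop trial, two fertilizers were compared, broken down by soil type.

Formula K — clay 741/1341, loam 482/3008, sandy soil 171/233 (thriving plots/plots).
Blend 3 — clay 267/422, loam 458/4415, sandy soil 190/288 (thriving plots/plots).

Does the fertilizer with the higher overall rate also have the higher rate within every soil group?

Clay: Formula K 741/1341 = 55.3%, Blend 3 267/422 = 63.3% → Blend 3
Loam: Formula K 482/3008 = 16.0%, Blend 3 458/4415 = 10.4% → Formula K
Sandy soil: Formula K 171/233 = 73.4%, Blend 3 190/288 = 66.0% → Formula K
Overall: Formula K 1394/4582 = 30.4%, Blend 3 915/5125 = 17.9% → Formula K
Neither sweeps: Formula K wins 2 of 3 groups, Blend 3 wins 1. Formula K wins overall but not every group — no Simpson reversal.

No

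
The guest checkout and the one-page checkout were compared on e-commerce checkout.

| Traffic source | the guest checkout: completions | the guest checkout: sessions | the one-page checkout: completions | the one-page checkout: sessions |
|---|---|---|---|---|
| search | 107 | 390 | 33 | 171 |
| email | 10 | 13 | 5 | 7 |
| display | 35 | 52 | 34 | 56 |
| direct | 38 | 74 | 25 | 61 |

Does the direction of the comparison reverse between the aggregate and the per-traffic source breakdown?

Search: the guest checkout 107/390 = 27.4%, the one-page checkout 33/171 = 19.3% → the guest checkout
Email: the guest checkout 10/13 = 76.9%, the one-page checkout 5/7 = 71.4% → the guest checkout
Display: the guest checkout 35/52 = 67.3%, the one-page checkout 34/56 = 60.7% → the guest checkout
Direct: the guest checkout 38/74 = 51.4%, the one-page checkout 25/61 = 41.0% → the guest checkout
Overall: the guest checkout 190/529 = 35.9%, the one-page checkout 97/295 = 32.9% → the guest checkout
The guest checkout wins overall and in every traffic group — no reversal.

No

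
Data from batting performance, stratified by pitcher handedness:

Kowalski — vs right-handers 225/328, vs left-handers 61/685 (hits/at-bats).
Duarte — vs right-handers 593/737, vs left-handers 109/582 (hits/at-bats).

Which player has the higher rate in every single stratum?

Vs right-handers: Kowalski 225/328 = 68.6%, Duarte 593/737 = 80.5% → Duarte
Vs left-handers: Kowalski 61/685 = 8.9%, Duarte 109/582 = 18.7% → Duarte
Duarte has the higher rate in both groups.

Duarte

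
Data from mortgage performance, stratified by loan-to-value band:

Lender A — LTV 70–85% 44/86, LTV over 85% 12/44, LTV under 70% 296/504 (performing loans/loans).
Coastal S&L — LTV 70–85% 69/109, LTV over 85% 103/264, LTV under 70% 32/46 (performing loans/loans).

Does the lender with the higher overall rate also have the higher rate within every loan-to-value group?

No

LTV 70–85%: Lender A 44/86 = 51.2%, Coastal S&L 69/109 = 63.3% → Coastal S&L
LTV over 85%: Lender A 12/44 = 27.3%, Coastal S&L 103/264 = 39.0% → Coastal S&L
LTV under 70%: Lender A 296/504 = 58.7%, Coastal S&L 32/46 = 69.6% → Coastal S&L
Overall: Lender A 352/634 = 55.5%, Coastal S&L 204/419 = 48.7% → Lender A
Coastal S&L wins each loan-to-value group but Lender A wins overall — the comparison reverses. Coastal S&L's loans skew toward LTV over 85%, which has a lower base rate.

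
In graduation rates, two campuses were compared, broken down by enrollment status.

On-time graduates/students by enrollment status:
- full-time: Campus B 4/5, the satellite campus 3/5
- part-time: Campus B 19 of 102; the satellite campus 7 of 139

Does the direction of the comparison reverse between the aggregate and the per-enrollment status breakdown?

No

Full-time: Campus B 4/5 = 80.0%, the satellite campus 3/5 = 60.0% → Campus B
Part-time: Campus B 19/102 = 18.6%, the satellite campus 7/139 = 5.0% → Campus B
Overall: Campus B 23/107 = 21.5%, the satellite campus 10/144 = 6.9% → Campus B
Campus B wins overall and in every enrollment group — no reversal.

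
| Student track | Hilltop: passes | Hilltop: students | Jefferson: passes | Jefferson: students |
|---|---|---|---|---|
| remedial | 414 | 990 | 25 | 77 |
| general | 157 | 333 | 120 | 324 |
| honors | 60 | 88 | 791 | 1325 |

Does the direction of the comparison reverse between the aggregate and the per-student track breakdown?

Remedial: Hilltop 414/990 = 41.8%, Jefferson 25/77 = 32.5% → Hilltop
General: Hilltop 157/333 = 47.1%, Jefferson 120/324 = 37.0% → Hilltop
Honors: Hilltop 60/88 = 68.2%, Jefferson 791/1325 = 59.7% → Hilltop
Overall: Hilltop 631/1411 = 44.7%, Jefferson 936/1726 = 54.2% → Jefferson
Hilltop wins each student group but Jefferson wins overall — the comparison reverses. Hilltop's students skew toward remedial, which has a lower base rate.

Yes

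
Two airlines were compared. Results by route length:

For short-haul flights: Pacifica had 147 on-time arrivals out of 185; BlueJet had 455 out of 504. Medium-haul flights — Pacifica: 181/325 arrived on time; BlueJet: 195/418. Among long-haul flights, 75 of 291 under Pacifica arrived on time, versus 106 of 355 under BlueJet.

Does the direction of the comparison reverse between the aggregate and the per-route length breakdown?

Short-haul: Pacifica 147/185 = 79.5%, BlueJet 455/504 = 90.3% → BlueJet
Medium-haul: Pacifica 181/325 = 55.7%, BlueJet 195/418 = 46.7% → Pacifica
Long-haul: Pacifica 75/291 = 25.8%, BlueJet 106/355 = 29.9% → BlueJet
Overall: Pacifica 403/801 = 50.3%, BlueJet 756/1277 = 59.2% → BlueJet
Neither sweeps: Pacifica wins 1 of 3 groups, BlueJet wins 2. BlueJet wins overall but not every group — no Simpson reversal.

No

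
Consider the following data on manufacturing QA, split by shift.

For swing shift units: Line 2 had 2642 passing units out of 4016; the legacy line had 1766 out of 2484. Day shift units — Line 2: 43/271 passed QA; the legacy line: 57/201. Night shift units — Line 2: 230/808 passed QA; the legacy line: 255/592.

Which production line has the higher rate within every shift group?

the legacy line

Swing shift: Line 2 2642/4016 = 65.8%, the legacy line 1766/2484 = 71.1% → the legacy line
Day shift: Line 2 43/271 = 15.9%, the legacy line 57/201 = 28.4% → the legacy line
Night shift: Line 2 230/808 = 28.5%, the legacy line 255/592 = 43.1% → the legacy line
The legacy line has the higher rate in all 3 groups.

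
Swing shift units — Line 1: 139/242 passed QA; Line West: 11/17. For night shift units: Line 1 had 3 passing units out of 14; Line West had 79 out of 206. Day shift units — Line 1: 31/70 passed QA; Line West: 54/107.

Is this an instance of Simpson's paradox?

Swing shift: Line 1 139/242 = 57.4%, Line West 11/17 = 64.7% → Line West
Night shift: Line 1 3/14 = 21.4%, Line West 79/206 = 38.3% → Line West
Day shift: Line 1 31/70 = 44.3%, Line West 54/107 = 50.5% → Line West
Overall: Line 1 173/326 = 53.1%, Line West 144/330 = 43.6% → Line 1
Line West wins each shift group but Line 1 wins overall — the comparison reverses. Line West's units skew toward night shift, which has a lower base rate.

Yes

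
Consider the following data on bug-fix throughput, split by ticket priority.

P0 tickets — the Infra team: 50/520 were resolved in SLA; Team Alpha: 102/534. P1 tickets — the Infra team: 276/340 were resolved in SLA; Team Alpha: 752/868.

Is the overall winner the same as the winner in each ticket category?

Yes

P0: the Infra team 50/520 = 9.6%, Team Alpha 102/534 = 19.1% → Team Alpha
P1: the Infra team 276/340 = 81.2%, Team Alpha 752/868 = 86.6% → Team Alpha
Overall: the Infra team 326/860 = 37.9%, Team Alpha 854/1402 = 60.9% → Team Alpha
Team Alpha wins overall and in every ticket group — no reversal.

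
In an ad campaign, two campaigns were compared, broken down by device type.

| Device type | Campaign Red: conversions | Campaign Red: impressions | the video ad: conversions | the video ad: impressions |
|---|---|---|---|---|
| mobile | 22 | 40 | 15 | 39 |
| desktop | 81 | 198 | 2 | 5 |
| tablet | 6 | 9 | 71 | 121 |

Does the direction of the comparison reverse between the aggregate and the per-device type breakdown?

Yes

Mobile: Campaign Red 22/40 = 55.0%, the video ad 15/39 = 38.5% → Campaign Red
Desktop: Campaign Red 81/198 = 40.9%, the video ad 2/5 = 40.0% → Campaign Red
Tablet: Campaign Red 6/9 = 66.7%, the video ad 71/121 = 58.7% → Campaign Red
Overall: Campaign Red 109/247 = 44.1%, the video ad 88/165 = 53.3% → the video ad
Campaign Red wins each device group but the video ad wins overall — the comparison reverses. Campaign Red's impressions skew toward desktop, which has a lower base rate.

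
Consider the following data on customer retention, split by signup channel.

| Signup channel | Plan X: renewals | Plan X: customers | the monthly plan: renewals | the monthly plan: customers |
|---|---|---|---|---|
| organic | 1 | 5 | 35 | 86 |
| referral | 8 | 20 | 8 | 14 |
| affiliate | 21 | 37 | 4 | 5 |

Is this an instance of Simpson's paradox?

Organic: Plan X 1/5 = 20.0%, the monthly plan 35/86 = 40.7% → the monthly plan
Referral: Plan X 8/20 = 40.0%, the monthly plan 8/14 = 57.1% → the monthly plan
Affiliate: Plan X 21/37 = 56.8%, the monthly plan 4/5 = 80.0% → the monthly plan
Overall: Plan X 30/62 = 48.4%, the monthly plan 47/105 = 44.8% → Plan X
The monthly plan wins each signup group but Plan X wins overall — the comparison reverses. The monthly plan's customers skew toward organic, which has a lower base rate.

Yes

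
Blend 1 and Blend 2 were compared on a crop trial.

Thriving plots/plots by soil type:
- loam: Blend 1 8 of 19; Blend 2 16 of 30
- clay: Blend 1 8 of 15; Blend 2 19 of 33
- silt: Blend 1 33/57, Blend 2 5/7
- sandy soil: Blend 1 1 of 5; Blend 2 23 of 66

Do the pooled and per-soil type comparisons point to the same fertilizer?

No

Loam: Blend 1 8/19 = 42.1%, Blend 2 16/30 = 53.3% → Blend 2
Clay: Blend 1 8/15 = 53.3%, Blend 2 19/33 = 57.6% → Blend 2
Silt: Blend 1 33/57 = 57.9%, Blend 2 5/7 = 71.4% → Blend 2
Sandy soil: Blend 1 1/5 = 20.0%, Blend 2 23/66 = 34.8% → Blend 2
Overall: Blend 1 50/96 = 52.1%, Blend 2 63/136 = 46.3% → Blend 1
Blend 2 wins each soil group but Blend 1 wins overall — the comparison reverses. Blend 2's plots skew toward sandy soil, which has a lower base rate.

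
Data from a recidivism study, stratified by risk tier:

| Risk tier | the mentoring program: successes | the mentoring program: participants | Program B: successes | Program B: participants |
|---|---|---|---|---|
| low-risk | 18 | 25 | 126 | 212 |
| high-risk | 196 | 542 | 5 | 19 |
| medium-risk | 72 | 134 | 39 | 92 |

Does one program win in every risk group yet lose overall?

Yes

Low-risk: the mentoring program 18/25 = 72.0%, Program B 126/212 = 59.4% → the mentoring program
High-risk: the mentoring program 196/542 = 36.2%, Program B 5/19 = 26.3% → the mentoring program
Medium-risk: the mentoring program 72/134 = 53.7%, Program B 39/92 = 42.4% → the mentoring program
Overall: the mentoring program 286/701 = 40.8%, Program B 170/323 = 52.6% → Program B
The mentoring program wins each risk group but Program B wins overall — the comparison reverses. The mentoring program's participants skew toward high-risk, which has a lower base rate.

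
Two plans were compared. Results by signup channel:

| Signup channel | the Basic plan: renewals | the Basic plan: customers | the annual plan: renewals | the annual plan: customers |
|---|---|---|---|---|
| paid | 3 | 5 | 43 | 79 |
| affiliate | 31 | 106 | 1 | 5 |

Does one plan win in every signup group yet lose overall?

Yes

Paid: the Basic plan 3/5 = 60.0%, the annual plan 43/79 = 54.4% → the Basic plan
Affiliate: the Basic plan 31/106 = 29.2%, the annual plan 1/5 = 20.0% → the Basic plan
Overall: the Basic plan 34/111 = 30.6%, the annual plan 44/84 = 52.4% → the annual plan
The Basic plan wins each signup group but the annual plan wins overall — the comparison reverses. The Basic plan's customers skew toward affiliate, which has a lower base rate.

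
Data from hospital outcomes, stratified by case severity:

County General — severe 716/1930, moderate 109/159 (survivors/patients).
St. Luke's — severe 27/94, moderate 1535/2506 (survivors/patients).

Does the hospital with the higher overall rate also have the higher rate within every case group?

No

Severe: County General 716/1930 = 37.1%, St. Luke's 27/94 = 28.7% → County General
Moderate: County General 109/159 = 68.6%, St. Luke's 1535/2506 = 61.3% → County General
Overall: County General 825/2089 = 39.5%, St. Luke's 1562/2600 = 60.1% → St. Luke's
County General wins each case group but St. Luke's wins overall — the comparison reverses. County General's patients skew toward severe, which has a lower base rate.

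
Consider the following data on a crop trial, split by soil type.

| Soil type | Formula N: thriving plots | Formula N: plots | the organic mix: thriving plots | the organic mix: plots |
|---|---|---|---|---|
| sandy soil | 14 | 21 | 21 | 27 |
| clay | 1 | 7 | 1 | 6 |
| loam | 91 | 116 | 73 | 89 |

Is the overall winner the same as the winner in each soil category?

Yes

Sandy soil: Formula N 14/21 = 66.7%, the organic mix 21/27 = 77.8% → the organic mix
Clay: Formula N 1/7 = 14.3%, the organic mix 1/6 = 16.7% → the organic mix
Loam: Formula N 91/116 = 78.4%, the organic mix 73/89 = 82.0% → the organic mix
Overall: Formula N 106/144 = 73.6%, the organic mix 95/122 = 77.9% → the organic mix
The organic mix wins overall and in every soil group — no reversal.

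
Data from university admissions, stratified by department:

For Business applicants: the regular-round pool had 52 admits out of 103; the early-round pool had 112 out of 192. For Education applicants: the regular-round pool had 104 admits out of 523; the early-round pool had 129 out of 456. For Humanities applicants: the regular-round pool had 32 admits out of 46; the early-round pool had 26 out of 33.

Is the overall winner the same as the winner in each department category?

Yes

Business: the regular-round pool 52/103 = 50.5%, the early-round pool 112/192 = 58.3% → the early-round pool
Education: the regular-round pool 104/523 = 19.9%, the early-round pool 129/456 = 28.3% → the early-round pool
Humanities: the regular-round pool 32/46 = 69.6%, the early-round pool 26/33 = 78.8% → the early-round pool
Overall: the regular-round pool 188/672 = 28.0%, the early-round pool 267/681 = 39.2% → the early-round pool
The early-round pool wins overall and in every department group — no reversal.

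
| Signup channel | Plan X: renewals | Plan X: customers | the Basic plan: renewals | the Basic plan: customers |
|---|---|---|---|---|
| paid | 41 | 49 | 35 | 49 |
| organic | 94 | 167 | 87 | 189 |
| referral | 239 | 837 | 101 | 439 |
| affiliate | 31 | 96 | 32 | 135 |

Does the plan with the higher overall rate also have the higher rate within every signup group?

Yes

Paid: Plan X 41/49 = 83.7%, the Basic plan 35/49 = 71.4% → Plan X
Organic: Plan X 94/167 = 56.3%, the Basic plan 87/189 = 46.0% → Plan X
Referral: Plan X 239/837 = 28.6%, the Basic plan 101/439 = 23.0% → Plan X
Affiliate: Plan X 31/96 = 32.3%, the Basic plan 32/135 = 23.7% → Plan X
Overall: Plan X 405/1149 = 35.2%, the Basic plan 255/812 = 31.4% → Plan X
Plan X wins overall and in every signup group — no reversal.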